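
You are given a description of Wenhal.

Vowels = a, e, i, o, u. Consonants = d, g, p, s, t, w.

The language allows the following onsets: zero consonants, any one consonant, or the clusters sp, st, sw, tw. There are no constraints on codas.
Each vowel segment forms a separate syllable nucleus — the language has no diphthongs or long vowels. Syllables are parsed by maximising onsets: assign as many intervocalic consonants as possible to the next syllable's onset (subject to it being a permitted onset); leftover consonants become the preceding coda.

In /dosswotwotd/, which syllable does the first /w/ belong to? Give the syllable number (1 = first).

The vowels are o, o, o — 3 nuclei, so 3 syllables.
V1 /o/ – V2 /o/: /ssw/ — longest licit onset from the right is /sw/, leaving /s/ as coda.
V2 /o/ – V3 /o/: /tw/ — entire cluster is a permitted onset → onset /tw/, coda ∅.
Syllabification: dos.swo.twotd.
The first /w/ is in the onset of syllable 2 (/swo/).

2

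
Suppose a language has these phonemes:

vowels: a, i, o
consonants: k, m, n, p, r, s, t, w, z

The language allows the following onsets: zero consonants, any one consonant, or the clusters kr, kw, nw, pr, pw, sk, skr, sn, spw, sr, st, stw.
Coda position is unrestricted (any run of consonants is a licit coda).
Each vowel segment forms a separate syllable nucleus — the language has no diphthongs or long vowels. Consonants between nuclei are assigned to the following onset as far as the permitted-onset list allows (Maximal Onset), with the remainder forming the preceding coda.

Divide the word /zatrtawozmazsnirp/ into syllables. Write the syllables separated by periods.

zatr.ta.woz.maz.snirp

The vowels are a, a, o, a, i — 5 nuclei, so 5 syllables.
V1 /a/ – V2 /a/: /trt/ — longest licit onset from the right is /t/, leaving /tr/ as coda.
V2 /a/ – V3 /o/: /w/ → onset of the next syllable (single consonants are always licit onsets).
V3 /o/ – V4 /a/: /zm/; trying suffixes from longest down, /m/ is the first permitted one, so coda /z/ | onset /m/.
V4 /a/ – V5 /i/: cluster /zsn/ — the longest permitted-onset suffix is /sn/; onset = /sn/, preceding coda = /z/.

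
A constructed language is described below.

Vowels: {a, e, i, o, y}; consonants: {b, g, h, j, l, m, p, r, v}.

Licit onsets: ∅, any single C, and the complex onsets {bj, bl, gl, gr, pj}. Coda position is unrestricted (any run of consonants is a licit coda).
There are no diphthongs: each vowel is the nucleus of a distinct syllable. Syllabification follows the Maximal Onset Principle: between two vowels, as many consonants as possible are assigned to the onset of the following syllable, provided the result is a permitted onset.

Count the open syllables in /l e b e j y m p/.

The vowels are e, e, y — 3 nuclei, so 3 syllables.
V1 /e/ – V2 /e/: just /b/ — single C goes to the following onset.
V2 /e/ – V3 /y/: /j/ is a single consonant, so it becomes the next onset.
So the parse is le.be.jymp.
Classifying each syllable: /le/ (open), /be/ (open), /jymp/ (closed).
Open syllables: 2.

2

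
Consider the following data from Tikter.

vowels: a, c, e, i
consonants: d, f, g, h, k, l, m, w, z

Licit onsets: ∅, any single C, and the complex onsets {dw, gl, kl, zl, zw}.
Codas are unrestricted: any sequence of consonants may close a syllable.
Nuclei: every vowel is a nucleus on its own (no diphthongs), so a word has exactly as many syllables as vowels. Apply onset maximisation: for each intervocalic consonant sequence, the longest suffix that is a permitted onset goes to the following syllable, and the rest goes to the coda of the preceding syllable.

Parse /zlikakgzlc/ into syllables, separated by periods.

zli.kakg.zlc

Nuclei (vowels): i, a, c → 3 syllables.
V1 /i/ – V2 /a/: /k/ → onset of the next syllable (single consonants are always licit onsets).
V2 /a/ – V3 /c/: /kgzl/ splits as /kg/ + /zl/ (/zl/ is the longest suffix that is a licit onset).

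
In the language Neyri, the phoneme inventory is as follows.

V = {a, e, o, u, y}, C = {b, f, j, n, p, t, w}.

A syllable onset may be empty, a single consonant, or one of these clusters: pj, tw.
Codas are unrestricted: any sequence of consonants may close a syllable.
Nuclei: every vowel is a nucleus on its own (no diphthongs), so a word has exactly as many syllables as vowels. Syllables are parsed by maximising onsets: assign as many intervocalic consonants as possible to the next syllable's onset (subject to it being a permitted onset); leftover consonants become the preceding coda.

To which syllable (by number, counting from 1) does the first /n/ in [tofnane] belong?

Nuclei (vowels): o, a, e → 3 syllables.
Between /o/ (V1) and /a/ (V2): /fn/ — longest licit onset from the right is /n/, leaving /f/ as coda.
Between /a/ (V2) and /e/ (V3): /n/ is a single consonant, so it becomes the next onset.
Syllabification: tof.na.ne.
The first /n/ is in the onset of syllable 2 (/na/).

2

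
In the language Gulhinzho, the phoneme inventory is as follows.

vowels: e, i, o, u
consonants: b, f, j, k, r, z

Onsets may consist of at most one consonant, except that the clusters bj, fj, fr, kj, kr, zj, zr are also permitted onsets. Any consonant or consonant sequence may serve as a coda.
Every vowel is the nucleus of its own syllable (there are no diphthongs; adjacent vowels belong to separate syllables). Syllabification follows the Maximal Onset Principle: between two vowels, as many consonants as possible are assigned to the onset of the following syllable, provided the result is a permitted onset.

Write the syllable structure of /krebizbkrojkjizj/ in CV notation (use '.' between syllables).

CCV.CVCC.CCVC.CCVCC

Vowels present: e, i, o, i; each is a nucleus, giving 4 syllables.
/e…i/ gap (V1→V2): /b/ → onset of the next syllable (single consonants are always licit onsets).
/i…o/ gap (V2→V3): cluster /zbkr/ — the longest permitted-onset suffix is /kr/; onset = /kr/, preceding coda = /zb/.
/o…i/ gap (V3→V4): /jkj/ splits as /j/ + /kj/ (/kj/ is the longest suffix that is a licit onset).
Putting it together: kre.bizb.kroj.kjizj.
Mapping each syllable to C/V: /kre/ → CCV, /bizb/ → CVCC, /kroj/ → CCVC, /kjizj/ → CCVCC.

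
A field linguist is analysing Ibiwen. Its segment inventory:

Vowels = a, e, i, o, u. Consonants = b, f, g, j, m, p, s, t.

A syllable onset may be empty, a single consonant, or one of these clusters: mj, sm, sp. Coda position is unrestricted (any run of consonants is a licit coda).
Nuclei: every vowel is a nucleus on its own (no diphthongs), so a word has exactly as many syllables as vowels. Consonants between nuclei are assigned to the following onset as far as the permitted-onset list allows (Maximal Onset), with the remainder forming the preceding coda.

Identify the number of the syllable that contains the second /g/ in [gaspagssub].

2

The vowels are a, a, u — 3 nuclei, so 3 syllables.
σ1/σ2 boundary: /sp/ — entire cluster is a permitted onset → onset /sp/, coda ∅.
σ2/σ3 boundary: /gss/; trying suffixes from longest down, /s/ is the first permitted one, so coda /gs/ | onset /s/.
Syllabification: ga.spags.sub.
The second /g/ is in the coda of syllable 2 (/spags/).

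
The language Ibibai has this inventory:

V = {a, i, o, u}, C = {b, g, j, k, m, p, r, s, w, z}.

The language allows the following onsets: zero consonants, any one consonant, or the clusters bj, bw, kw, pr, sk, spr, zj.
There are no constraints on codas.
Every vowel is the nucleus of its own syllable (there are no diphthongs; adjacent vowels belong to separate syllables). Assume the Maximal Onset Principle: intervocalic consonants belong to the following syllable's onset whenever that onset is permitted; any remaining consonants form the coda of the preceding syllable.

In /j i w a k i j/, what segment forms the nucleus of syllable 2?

Nuclei (vowels): i, a, i → 3 syllables.
The second nucleus (vowel 2 from the left) is /a/.

a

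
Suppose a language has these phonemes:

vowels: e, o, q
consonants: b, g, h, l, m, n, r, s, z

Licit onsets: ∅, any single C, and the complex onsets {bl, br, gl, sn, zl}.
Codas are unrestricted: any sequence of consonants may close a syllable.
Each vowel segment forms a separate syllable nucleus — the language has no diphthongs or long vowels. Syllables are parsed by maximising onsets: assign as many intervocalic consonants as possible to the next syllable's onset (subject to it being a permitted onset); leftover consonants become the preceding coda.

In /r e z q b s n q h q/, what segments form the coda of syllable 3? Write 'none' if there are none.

none

The vowels are e, q, q, q — 4 nuclei, so 4 syllables.
/e…q/ gap (V1→V2): /z/ → onset of the next syllable (single consonants are always licit onsets).
/q…q/ gap (V2→V3): cluster /bsn/ — the longest permitted-onset suffix is /sn/; onset = /sn/, preceding coda = /b/.
/q…q/ gap (V3→V4): /h/ → onset of the next syllable (single consonants are always licit onsets).
So the parse is re.zqb.snq.hq.
Syllable 3 is /snq/: onset /sn/, nucleus /q/, coda ∅.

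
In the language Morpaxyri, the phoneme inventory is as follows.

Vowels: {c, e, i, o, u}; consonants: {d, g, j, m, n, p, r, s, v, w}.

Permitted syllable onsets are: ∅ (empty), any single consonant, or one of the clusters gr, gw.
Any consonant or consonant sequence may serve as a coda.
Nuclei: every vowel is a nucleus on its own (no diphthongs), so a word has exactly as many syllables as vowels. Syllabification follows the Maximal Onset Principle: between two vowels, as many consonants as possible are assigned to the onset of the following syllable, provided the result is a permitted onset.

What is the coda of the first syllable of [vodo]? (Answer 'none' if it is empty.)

The vowels are o, o — 2 nuclei, so 2 syllables.
Between /o/ (V1) and /o/ (V2): /d/ is a single consonant, so it becomes the next onset.
Syllabification: vo.do.
Syllable 1 is /vo/: onset /v/, nucleus /o/, coda ∅.

none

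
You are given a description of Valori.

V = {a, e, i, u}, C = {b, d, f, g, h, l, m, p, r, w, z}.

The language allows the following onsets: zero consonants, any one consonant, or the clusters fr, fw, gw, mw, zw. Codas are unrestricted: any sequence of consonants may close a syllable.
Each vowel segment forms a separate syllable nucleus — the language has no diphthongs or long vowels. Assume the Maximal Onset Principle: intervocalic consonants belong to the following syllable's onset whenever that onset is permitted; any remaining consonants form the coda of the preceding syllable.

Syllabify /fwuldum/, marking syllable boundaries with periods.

fwul.dum

Nuclei (vowels): u, u → 2 syllables.
V1 /u/ – V2 /u/: /ld/ — longest licit onset from the right is /d/, leaving /l/ as coda.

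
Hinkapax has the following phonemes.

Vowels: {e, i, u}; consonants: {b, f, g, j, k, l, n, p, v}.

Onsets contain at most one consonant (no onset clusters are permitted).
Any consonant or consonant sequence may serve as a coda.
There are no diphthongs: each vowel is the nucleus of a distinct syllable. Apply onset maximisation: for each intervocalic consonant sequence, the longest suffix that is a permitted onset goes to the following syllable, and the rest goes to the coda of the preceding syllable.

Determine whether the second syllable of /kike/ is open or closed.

open

Vowels present: i, e; each is a nucleus, giving 2 syllables.
V1 /i/ – V2 /e/: /k/ → onset of the next syllable (single consonants are always licit onsets).
So the parse is ki.ke.
Syllable 2 is /ke/; it ends in its nucleus with no coda, so it is open.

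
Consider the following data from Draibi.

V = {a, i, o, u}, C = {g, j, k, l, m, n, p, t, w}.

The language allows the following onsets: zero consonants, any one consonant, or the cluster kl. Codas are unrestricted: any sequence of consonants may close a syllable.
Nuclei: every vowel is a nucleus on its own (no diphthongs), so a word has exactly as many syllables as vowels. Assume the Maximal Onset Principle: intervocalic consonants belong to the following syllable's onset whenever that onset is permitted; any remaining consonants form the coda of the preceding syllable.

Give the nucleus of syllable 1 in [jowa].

o

Vowels present: o, a; each is a nucleus, giving 2 syllables.
The first nucleus (vowel 1 from the left) is /o/.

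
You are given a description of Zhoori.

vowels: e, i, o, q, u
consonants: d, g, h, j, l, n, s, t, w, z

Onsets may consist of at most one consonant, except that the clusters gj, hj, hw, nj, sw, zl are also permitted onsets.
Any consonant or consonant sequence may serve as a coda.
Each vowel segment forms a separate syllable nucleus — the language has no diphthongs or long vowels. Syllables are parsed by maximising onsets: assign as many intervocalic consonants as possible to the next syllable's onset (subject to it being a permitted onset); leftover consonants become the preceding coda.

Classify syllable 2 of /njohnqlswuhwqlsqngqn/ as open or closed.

closed

The vowels are o, q, u, q, q, q — 6 nuclei, so 6 syllables.
σ1/σ2 boundary: /hn/ splits as /h/ + /n/ (/n/ is the longest suffix that is a licit onset).
σ2/σ3 boundary: /lsw/ — longest licit onset from the right is /sw/, leaving /l/ as coda.
σ3/σ4 boundary: /hw/ is a licit onset in full, so it all attaches to the next syllable.
σ4/σ5 boundary: /ls/ — longest licit onset from the right is /s/, leaving /l/ as coda.
σ5/σ6 boundary: cluster /ng/ — the longest permitted-onset suffix is /g/; onset = /g/, preceding coda = /n/.
Putting it together: njoh.nql.swu.hwql.sqn.gqn.
Syllable 2 is /nql/ with coda /l/, so it is closed.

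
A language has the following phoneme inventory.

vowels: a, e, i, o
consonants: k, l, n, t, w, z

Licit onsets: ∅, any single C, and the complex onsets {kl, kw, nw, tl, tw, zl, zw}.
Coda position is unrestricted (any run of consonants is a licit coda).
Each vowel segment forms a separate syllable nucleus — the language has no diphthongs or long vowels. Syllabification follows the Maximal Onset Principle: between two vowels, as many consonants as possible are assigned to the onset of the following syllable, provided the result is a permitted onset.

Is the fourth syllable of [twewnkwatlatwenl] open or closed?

closed

Vowels present: e, a, a, e; each is a nucleus, giving 4 syllables.
Between /e/ (V1) and /a/ (V2): /wnkw/ — longest licit onset from the right is /kw/, leaving /wn/ as coda.
Between /a/ (V2) and /a/ (V3): /tl/ is a licit onset in full, so it all attaches to the next syllable.
Between /a/ (V3) and /e/ (V4): /tw/ is a licit onset in full, so it all attaches to the next syllable.
Syllabification: twewn.kwa.tla.twenl.
Syllable 4 is /twenl/ with coda /nl/, so it is closed.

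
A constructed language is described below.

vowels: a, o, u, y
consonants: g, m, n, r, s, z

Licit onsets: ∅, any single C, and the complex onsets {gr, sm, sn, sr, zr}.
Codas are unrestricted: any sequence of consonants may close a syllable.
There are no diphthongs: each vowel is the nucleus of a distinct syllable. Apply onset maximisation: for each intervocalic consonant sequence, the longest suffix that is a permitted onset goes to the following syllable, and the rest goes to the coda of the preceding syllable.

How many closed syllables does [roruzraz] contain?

Vowels present: o, u, a; each is a nucleus, giving 3 syllables.
σ1/σ2 boundary: just /r/ — single C goes to the following onset.
σ2/σ3 boundary: cluster /zr/ — /zr/ is itself a permitted onset, so the whole cluster goes right; preceding coda = ∅.
Syllabification: ro.ru.zraz.
Classifying each syllable: /ro/ (open), /ru/ (open), /zraz/ (closed).
Closed syllables: 1.

1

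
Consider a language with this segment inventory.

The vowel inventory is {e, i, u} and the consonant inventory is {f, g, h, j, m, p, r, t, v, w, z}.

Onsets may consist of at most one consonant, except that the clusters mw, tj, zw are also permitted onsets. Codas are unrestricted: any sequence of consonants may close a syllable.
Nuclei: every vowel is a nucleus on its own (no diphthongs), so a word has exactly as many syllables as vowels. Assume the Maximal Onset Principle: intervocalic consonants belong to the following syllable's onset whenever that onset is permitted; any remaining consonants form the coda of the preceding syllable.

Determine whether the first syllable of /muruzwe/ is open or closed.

open

The vowels are u, u, e — 3 nuclei, so 3 syllables.
Between /u/ (V1) and /u/ (V2): just /r/ — single C goes to the following onset.
Between /u/ (V2) and /e/ (V3): /zw/ — entire cluster is a permitted onset → onset /zw/, coda ∅.
Putting it together: mu.ru.zwe.
Syllable 1 is /mu/; it ends in its nucleus with no coda, so it is open.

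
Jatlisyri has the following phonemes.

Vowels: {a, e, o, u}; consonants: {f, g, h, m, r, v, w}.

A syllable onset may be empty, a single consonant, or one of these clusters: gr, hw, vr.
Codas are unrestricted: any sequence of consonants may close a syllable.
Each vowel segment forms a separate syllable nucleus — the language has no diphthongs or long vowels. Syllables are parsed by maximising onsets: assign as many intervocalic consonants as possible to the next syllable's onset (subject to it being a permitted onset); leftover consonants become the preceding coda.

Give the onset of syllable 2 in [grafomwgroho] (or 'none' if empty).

f

Vowels present: a, o, o, o; each is a nucleus, giving 4 syllables.
Between /a/ (V1) and /o/ (V2): /f/ → onset of the next syllable (single consonants are always licit onsets).
Between /o/ (V2) and /o/ (V3): /mwgr/ splits as /mw/ + /gr/ (/gr/ is the longest suffix that is a licit onset).
Between /o/ (V3) and /o/ (V4): /h/ is a single consonant, so it becomes the next onset.
Result: gra.fomw.gro.ho.
Syllable 2 is /fomw/: onset /f/, nucleus /o/, coda /mw/.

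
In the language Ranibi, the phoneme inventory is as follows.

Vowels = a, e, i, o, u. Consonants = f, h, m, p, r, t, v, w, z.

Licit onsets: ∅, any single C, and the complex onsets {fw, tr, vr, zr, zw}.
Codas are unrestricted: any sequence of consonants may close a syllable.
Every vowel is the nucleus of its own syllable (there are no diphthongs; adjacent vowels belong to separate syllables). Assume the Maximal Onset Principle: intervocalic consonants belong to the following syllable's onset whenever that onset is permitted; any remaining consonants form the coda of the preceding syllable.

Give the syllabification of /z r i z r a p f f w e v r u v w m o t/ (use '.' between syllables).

zri.zrapf.fwe.vruvw.mot

Nuclei (vowels): i, a, e, u, o → 5 syllables.
/i…a/ gap (V1→V2): cluster /zr/ — /zr/ is itself a permitted onset, so the whole cluster goes right; preceding coda = ∅.
/a…e/ gap (V2→V3): /pffw/ splits as /pf/ + /fw/ (/fw/ is the longest suffix that is a licit onset).
/e…u/ gap (V3→V4): cluster /vr/ — /vr/ is itself a permitted onset, so the whole cluster goes right; preceding coda = ∅.
/u…o/ gap (V4→V5): /vwm/; trying suffixes from longest down, /m/ is the first permitted one, so coda /vw/ | onset /m/.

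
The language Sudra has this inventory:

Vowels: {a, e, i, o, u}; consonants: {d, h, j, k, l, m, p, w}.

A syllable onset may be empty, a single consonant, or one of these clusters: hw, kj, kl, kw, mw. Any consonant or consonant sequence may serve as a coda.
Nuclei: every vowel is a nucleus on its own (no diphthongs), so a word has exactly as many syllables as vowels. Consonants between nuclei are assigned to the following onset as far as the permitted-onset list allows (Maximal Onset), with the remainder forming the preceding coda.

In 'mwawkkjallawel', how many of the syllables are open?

1

Vowels present: a, a, a, e; each is a nucleus, giving 4 syllables.
V1 /a/ – V2 /a/: /wkkj/ — longest licit onset from the right is /kj/, leaving /wk/ as coda.
V2 /a/ – V3 /a/: /ll/ — longest licit onset from the right is /l/, leaving /l/ as coda.
V3 /a/ – V4 /e/: /w/ → onset of the next syllable (single consonants are always licit onsets).
Syllabification: mwawk.kjal.la.wel.
Classifying each syllable: /mwawk/ (closed), /kjal/ (closed), /la/ (open), /wel/ (closed).
Open syllables: 1.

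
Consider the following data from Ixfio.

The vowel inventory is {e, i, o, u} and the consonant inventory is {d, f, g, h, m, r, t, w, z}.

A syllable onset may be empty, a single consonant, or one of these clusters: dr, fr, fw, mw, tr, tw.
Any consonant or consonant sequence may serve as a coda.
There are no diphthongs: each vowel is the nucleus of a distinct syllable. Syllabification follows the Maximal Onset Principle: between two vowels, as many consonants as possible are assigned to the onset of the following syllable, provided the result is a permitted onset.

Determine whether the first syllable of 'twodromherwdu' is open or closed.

open

Vowels present: o, o, e, u; each is a nucleus, giving 4 syllables.
σ1/σ2 boundary: /dr/ is a licit onset in full, so it all attaches to the next syllable.
σ2/σ3 boundary: /mh/ splits as /m/ + /h/ (/h/ is the longest suffix that is a licit onset).
σ3/σ4 boundary: /rwd/ — longest licit onset from the right is /d/, leaving /rw/ as coda.
Syllabification: two.drom.herw.du.
Syllable 1 is /two/; it ends in its nucleus with no coda, so it is open.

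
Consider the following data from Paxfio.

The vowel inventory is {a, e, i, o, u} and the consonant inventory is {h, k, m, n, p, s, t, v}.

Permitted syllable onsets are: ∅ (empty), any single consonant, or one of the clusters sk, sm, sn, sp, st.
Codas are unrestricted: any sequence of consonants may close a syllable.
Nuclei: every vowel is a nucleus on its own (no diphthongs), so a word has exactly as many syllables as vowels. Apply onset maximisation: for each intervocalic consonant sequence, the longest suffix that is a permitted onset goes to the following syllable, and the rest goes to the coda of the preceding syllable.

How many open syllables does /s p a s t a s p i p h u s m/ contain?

2

Nuclei (vowels): a, a, i, u → 4 syllables.
σ1/σ2 boundary: /st/ — entire cluster is a permitted onset → onset /st/, coda ∅.
σ2/σ3 boundary: cluster /sp/ — /sp/ is itself a permitted onset, so the whole cluster goes right; preceding coda = ∅.
σ3/σ4 boundary: /ph/; trying suffixes from longest down, /h/ is the first permitted one, so coda /p/ | onset /h/.
Syllabification: spa.sta.spip.husm.
Classifying each syllable: /spa/ (open), /sta/ (open), /spip/ (closed), /husm/ (closed).
Open syllables: 2.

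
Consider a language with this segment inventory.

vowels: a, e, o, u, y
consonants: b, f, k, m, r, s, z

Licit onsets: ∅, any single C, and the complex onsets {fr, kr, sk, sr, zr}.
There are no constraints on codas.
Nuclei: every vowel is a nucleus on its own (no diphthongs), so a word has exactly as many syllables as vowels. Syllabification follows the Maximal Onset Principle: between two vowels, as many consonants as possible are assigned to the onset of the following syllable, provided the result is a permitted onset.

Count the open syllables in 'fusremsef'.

Vowels present: u, e, e; each is a nucleus, giving 3 syllables.
σ1/σ2 boundary: /sr/ — entire cluster is a permitted onset → onset /sr/, coda ∅.
σ2/σ3 boundary: cluster /ms/ — the longest permitted-onset suffix is /s/; onset = /s/, preceding coda = /m/.
Syllabification: fu.srem.sef.
Classifying each syllable: /fu/ (open), /srem/ (closed), /sef/ (closed).
Open syllables: 1.

1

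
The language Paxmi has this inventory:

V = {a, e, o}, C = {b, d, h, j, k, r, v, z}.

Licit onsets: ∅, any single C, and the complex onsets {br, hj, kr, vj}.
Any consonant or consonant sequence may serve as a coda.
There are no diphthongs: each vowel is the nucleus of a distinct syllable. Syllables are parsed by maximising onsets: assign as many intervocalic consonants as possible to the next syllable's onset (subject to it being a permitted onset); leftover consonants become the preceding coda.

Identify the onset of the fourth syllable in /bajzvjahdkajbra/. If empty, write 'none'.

br

Vowels present: a, a, a, a; each is a nucleus, giving 4 syllables.
σ1/σ2 boundary: /jzvj/ splits as /jz/ + /vj/ (/vj/ is the longest suffix that is a licit onset).
σ2/σ3 boundary: /hdk/ splits as /hd/ + /k/ (/k/ is the longest suffix that is a licit onset).
σ3/σ4 boundary: /jbr/; trying suffixes from longest down, /br/ is the first permitted one, so coda /j/ | onset /br/.
Result: bajz.vjahd.kaj.bra.
Syllable 4 is /bra/: onset /br/, nucleus /a/, coda ∅.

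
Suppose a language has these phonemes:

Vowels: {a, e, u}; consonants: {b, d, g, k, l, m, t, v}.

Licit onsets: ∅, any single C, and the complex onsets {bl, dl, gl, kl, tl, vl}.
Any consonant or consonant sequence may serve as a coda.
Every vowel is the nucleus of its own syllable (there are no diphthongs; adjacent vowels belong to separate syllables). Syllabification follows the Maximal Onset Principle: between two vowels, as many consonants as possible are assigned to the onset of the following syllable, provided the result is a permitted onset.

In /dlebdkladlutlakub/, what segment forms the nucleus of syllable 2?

a

Nuclei (vowels): e, a, u, a, u → 5 syllables.
The second nucleus (vowel 2 from the left) is /a/.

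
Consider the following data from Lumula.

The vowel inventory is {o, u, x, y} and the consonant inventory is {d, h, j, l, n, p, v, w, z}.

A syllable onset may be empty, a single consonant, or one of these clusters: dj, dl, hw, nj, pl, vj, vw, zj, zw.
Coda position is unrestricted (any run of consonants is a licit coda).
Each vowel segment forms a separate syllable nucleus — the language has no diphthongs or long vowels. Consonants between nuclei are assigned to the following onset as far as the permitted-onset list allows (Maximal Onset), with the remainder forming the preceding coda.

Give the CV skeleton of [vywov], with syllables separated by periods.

CV.CVC

Nuclei (vowels): y, o → 2 syllables.
Between /y/ (V1) and /o/ (V2): just /w/ — single C goes to the following onset.
So the parse is vy.wov.
Mapping each syllable to C/V: /vy/ → CV, /wov/ → CVC.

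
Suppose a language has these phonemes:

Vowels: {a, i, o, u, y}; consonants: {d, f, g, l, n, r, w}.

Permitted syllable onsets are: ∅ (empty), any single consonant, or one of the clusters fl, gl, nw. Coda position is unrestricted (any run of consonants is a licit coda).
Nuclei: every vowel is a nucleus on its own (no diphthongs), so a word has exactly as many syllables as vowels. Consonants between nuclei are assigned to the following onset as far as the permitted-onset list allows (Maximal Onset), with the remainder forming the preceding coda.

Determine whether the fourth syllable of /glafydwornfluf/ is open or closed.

Nuclei (vowels): a, y, o, u → 4 syllables.
/a…y/ gap (V1→V2): /f/ is a single consonant, so it becomes the next onset.
/y…o/ gap (V2→V3): /dw/; trying suffixes from longest down, /w/ is the first permitted one, so coda /d/ | onset /w/.
/o…u/ gap (V3→V4): /rnfl/; trying suffixes from longest down, /fl/ is the first permitted one, so coda /rn/ | onset /fl/.
Result: gla.fyd.worn.fluf.
Syllable 4 is /fluf/ with coda /f/, so it is closed.

closed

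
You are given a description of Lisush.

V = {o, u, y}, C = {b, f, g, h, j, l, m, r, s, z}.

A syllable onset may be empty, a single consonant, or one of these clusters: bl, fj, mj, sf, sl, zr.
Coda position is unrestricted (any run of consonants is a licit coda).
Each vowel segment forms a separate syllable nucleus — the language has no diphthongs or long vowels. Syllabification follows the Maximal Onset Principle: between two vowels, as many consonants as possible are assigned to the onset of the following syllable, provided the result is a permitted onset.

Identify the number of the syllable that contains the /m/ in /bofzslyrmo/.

3

Nuclei (vowels): o, y, o → 3 syllables.
V1 /o/ – V2 /y/: cluster /fzsl/ — the longest permitted-onset suffix is /sl/; onset = /sl/, preceding coda = /fz/.
V2 /y/ – V3 /o/: /rm/ splits as /r/ + /m/ (/m/ is the longest suffix that is a licit onset).
Result: bofz.slyr.mo.
The /m/ is in the onset of syllable 3 (/mo/).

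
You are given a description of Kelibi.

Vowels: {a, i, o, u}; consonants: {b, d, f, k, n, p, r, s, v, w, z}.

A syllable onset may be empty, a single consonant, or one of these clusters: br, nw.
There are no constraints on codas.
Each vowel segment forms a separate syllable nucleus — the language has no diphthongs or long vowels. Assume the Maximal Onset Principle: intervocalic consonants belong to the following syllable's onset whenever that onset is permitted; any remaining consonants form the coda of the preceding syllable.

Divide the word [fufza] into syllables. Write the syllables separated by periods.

fuf.za

Nuclei (vowels): u, a → 2 syllables.
/u…a/ gap (V1→V2): /fz/; trying suffixes from longest down, /z/ is the first permitted one, so coda /f/ | onset /z/.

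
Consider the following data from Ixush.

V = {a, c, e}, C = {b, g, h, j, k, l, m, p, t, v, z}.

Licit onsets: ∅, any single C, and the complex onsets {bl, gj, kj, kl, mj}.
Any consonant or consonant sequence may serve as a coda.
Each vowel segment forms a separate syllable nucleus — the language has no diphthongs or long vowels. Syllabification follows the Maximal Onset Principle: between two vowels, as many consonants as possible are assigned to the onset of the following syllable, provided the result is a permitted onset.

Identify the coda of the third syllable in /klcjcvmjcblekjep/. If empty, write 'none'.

The vowels are c, c, c, e, e — 5 nuclei, so 5 syllables.
σ1/σ2 boundary: just /j/ — single C goes to the following onset.
σ2/σ3 boundary: cluster /vmj/ — the longest permitted-onset suffix is /mj/; onset = /mj/, preceding coda = /v/.
σ3/σ4 boundary: /bl/ — entire cluster is a permitted onset → onset /bl/, coda ∅.
σ4/σ5 boundary: /kj/ — entire cluster is a permitted onset → onset /kj/, coda ∅.
Putting it together: klc.jcv.mjc.ble.kjep.
Syllable 3 is /mjc/: onset /mj/, nucleus /c/, coda ∅.

none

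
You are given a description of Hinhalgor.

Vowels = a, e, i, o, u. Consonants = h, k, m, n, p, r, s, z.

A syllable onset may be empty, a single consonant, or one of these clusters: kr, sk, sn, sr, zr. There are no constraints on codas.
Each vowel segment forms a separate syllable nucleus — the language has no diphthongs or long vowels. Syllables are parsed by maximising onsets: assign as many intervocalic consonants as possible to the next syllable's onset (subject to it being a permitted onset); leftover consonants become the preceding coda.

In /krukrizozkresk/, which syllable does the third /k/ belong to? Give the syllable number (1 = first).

Nuclei (vowels): u, i, o, e → 4 syllables.
/u…i/ gap (V1→V2): /kr/ is a licit onset in full, so it all attaches to the next syllable.
/i…o/ gap (V2→V3): /z/ → onset of the next syllable (single consonants are always licit onsets).
/o…e/ gap (V3→V4): /zkr/ — longest licit onset from the right is /kr/, leaving /z/ as coda.
So the parse is kru.kri.zoz.kresk.
The third /k/ is in the onset of syllable 4 (/kresk/).

4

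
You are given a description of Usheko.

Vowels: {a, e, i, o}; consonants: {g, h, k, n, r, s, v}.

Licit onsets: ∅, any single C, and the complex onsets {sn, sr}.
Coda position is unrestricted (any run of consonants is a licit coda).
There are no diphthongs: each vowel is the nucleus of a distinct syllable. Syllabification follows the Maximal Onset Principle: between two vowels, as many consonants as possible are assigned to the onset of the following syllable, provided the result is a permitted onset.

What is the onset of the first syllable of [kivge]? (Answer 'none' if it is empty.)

k

Nuclei (vowels): i, e → 2 syllables.
σ1/σ2 boundary: /vg/; trying suffixes from longest down, /g/ is the first permitted one, so coda /v/ | onset /g/.
Putting it together: kiv.ge.
Syllable 1 is /kiv/: onset /k/, nucleus /i/, coda /v/.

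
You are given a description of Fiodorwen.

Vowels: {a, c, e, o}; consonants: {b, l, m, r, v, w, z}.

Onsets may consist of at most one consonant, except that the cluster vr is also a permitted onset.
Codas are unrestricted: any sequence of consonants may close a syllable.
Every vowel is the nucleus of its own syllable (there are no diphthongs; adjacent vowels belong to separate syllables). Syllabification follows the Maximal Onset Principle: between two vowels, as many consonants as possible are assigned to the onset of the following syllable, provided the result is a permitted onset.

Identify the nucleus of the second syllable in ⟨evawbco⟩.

The vowels are e, a, c, o — 4 nuclei, so 4 syllables.
The second nucleus (vowel 2 from the left) is /a/.

a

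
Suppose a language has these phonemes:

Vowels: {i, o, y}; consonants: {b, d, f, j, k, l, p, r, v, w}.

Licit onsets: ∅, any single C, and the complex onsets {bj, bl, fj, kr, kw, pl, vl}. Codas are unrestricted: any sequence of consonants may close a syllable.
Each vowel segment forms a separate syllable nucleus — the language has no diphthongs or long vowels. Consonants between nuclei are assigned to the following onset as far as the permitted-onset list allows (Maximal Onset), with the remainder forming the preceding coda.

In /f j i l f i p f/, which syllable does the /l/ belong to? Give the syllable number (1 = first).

The vowels are i, i — 2 nuclei, so 2 syllables.
/i…i/ gap (V1→V2): /lf/; trying suffixes from longest down, /f/ is the first permitted one, so coda /l/ | onset /f/.
Syllabification: fjil.fipf.
The /l/ is in the coda of syllable 1 (/fjil/).

1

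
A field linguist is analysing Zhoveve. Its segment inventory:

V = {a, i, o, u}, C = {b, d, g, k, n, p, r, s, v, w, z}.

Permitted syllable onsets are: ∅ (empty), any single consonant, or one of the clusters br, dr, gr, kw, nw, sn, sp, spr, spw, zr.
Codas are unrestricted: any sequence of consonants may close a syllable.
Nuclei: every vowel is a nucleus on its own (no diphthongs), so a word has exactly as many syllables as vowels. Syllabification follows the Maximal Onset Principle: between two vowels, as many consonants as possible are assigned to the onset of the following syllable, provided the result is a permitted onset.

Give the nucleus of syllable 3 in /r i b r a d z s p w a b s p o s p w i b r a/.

a

Vowels present: i, a, a, o, i, a; each is a nucleus, giving 6 syllables.
The third nucleus (vowel 3 from the left) is /a/.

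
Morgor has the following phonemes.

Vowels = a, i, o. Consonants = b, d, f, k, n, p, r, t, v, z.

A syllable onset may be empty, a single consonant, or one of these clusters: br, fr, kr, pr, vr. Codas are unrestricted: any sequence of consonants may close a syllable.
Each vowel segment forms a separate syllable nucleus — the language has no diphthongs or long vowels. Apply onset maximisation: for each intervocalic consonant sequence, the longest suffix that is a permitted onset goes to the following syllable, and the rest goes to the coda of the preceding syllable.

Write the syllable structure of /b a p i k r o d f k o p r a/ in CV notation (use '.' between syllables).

Vowels present: a, i, o, o, a; each is a nucleus, giving 5 syllables.
V1 /a/ – V2 /i/: /p/ → onset of the next syllable (single consonants are always licit onsets).
V2 /i/ – V3 /o/: /kr/ — entire cluster is a permitted onset → onset /kr/, coda ∅.
V3 /o/ – V4 /o/: /dfk/ — longest licit onset from the right is /k/, leaving /df/ as coda.
V4 /o/ – V5 /a/: /pr/ is a licit onset in full, so it all attaches to the next syllable.
Result: ba.pi.krodf.ko.pra.
Mapping each syllable to C/V: /ba/ → CV, /pi/ → CV, /krodf/ → CCVCC, /ko/ → CV, /pra/ → CCV.

CV.CV.CCVCC.CV.CCV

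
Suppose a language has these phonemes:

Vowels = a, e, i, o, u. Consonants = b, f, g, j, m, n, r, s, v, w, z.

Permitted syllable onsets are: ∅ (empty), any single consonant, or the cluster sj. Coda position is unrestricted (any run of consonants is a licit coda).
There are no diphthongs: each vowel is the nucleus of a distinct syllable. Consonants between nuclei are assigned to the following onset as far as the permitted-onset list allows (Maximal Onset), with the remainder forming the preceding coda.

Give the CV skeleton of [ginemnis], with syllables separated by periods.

CV.CVC.CVC

Vowels present: i, e, i; each is a nucleus, giving 3 syllables.
V1 /i/ – V2 /e/: /n/ → onset of the next syllable (single consonants are always licit onsets).
V2 /e/ – V3 /i/: /mn/ splits as /m/ + /n/ (/n/ is the longest suffix that is a licit onset).
Result: gi.nem.nis.
Mapping each syllable to C/V: /gi/ → CV, /nem/ → CVC, /nis/ → CVC.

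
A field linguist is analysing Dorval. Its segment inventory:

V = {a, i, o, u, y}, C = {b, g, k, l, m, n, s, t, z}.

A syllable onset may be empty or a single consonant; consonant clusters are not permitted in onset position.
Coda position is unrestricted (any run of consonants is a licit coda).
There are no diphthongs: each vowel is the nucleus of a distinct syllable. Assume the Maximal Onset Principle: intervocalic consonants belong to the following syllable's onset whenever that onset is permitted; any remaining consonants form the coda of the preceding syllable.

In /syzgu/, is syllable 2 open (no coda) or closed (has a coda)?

The vowels are y, u — 2 nuclei, so 2 syllables.
σ1/σ2 boundary: /zg/ — longest licit onset from the right is /g/, leaving /z/ as coda.
So the parse is syz.gu.
Syllable 2 is /gu/; it ends in its nucleus with no coda, so it is open.

open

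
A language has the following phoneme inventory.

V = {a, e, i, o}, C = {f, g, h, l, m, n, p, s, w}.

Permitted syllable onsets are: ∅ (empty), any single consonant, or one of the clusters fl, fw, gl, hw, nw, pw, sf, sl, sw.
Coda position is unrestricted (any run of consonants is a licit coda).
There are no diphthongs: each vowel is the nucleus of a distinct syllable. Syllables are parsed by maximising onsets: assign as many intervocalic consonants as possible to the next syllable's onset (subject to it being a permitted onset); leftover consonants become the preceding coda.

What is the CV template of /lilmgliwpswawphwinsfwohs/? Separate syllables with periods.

Nuclei (vowels): i, i, a, i, o → 5 syllables.
V1 /i/ – V2 /i/: /lmgl/ splits as /lm/ + /gl/ (/gl/ is the longest suffix that is a licit onset).
V2 /i/ – V3 /a/: /wpsw/ splits as /wp/ + /sw/ (/sw/ is the longest suffix that is a licit onset).
V3 /a/ – V4 /i/: /wphw/; trying suffixes from longest down, /hw/ is the first permitted one, so coda /wp/ | onset /hw/.
V4 /i/ – V5 /o/: /nsfw/ — longest licit onset from the right is /fw/, leaving /ns/ as coda.
Syllabification: lilm.gliwp.swawp.hwins.fwohs.
Mapping each syllable to C/V: /lilm/ → CVCC, /gliwp/ → CCVCC, /swawp/ → CCVCC, /hwins/ → CCVCC, /fwohs/ → CCVCC.

CVCC.CCVCC.CCVCC.CCVCC.CCVCC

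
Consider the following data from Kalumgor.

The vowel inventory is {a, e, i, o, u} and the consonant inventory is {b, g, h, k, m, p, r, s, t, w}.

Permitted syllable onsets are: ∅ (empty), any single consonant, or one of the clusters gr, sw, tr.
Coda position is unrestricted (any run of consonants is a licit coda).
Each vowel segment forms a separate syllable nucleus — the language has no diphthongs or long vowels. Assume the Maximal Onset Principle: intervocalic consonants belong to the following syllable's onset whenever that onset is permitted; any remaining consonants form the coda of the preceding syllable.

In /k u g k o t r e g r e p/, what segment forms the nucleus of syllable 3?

The vowels are u, o, e, e — 4 nuclei, so 4 syllables.
The third nucleus (vowel 3 from the left) is /e/.

e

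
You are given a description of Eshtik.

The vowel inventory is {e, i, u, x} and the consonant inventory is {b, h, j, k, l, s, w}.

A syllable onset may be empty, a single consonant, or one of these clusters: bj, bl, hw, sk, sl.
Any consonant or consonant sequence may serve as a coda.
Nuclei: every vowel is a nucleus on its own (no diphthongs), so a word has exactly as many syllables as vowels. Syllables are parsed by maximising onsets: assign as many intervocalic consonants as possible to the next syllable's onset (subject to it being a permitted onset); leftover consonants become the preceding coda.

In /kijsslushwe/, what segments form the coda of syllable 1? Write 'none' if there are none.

Nuclei (vowels): i, u, e → 3 syllables.
V1 /i/ – V2 /u/: /jssl/ — longest licit onset from the right is /sl/, leaving /js/ as coda.
V2 /u/ – V3 /e/: /shw/; trying suffixes from longest down, /hw/ is the first permitted one, so coda /s/ | onset /hw/.
Syllabification: kijs.slus.hwe.
Syllable 1 is /kijs/: onset /k/, nucleus /i/, coda /js/.

js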